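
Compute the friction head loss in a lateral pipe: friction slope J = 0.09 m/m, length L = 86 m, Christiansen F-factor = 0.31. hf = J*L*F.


hf = J * L * F = 0.09 * 86 * 0.31 = 2.3994 m

2.3994 m


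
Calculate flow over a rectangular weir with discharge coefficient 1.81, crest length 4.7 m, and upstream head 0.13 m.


Q = C * L * H^(3/2) = 1.81 * 4.7 * 0.13^1.5 = 1.81 * 4.7 * 0.046872

0.3987 m^3/s


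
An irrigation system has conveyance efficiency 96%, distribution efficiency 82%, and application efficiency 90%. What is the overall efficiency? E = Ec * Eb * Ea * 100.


Ec = 0.96, Eb = 0.82, Ea = 0.9
E = 0.96 * 0.82 * 0.9 * 100 = 70.8480%

70.8480 %


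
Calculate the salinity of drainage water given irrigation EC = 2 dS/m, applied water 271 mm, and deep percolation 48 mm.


EC_dw = EC_iw * D_iw / D_dw
EC_dw = 2 * 271 / 48
EC_dw = 542 / 48

11.2917 dS/m


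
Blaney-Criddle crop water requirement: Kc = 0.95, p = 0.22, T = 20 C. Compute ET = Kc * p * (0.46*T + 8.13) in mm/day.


ET = Kc * p * (0.46*T + 8.13)
ET = 0.95 * 0.22 * (0.46*20 + 8.13)
ET = 0.95 * 0.22 * 17.3300

3.6220 mm/day


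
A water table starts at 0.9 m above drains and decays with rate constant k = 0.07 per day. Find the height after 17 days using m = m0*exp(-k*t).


m = m0 * exp(-k*t)
m = 0.9 * exp(-0.07 * 17)
m = 0.9 * exp(-1.1900)

0.2738 m


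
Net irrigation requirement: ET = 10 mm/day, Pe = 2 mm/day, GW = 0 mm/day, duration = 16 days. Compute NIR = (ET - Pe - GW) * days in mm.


Daily deficit = ET - Pe - GW = 10 - 2 - 0 = 8 mm/day
NIR = 8 * 16 = 128 mm

128.0000 mm


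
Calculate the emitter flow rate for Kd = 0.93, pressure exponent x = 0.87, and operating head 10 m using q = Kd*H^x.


q = Kd * H^x = 0.93 * 10^0.87 = 0.93 * 7.413102

6.8942 L/h


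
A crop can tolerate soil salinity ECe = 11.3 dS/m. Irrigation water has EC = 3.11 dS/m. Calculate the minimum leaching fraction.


LR = ECiw / (5*ECe - ECiw)
LR = 3.11 / (5*11.3 - 3.11)
LR = 3.11 / 53.3900

0.0583


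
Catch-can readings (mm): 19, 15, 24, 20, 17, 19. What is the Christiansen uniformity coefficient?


mean = 19.000000 mm
MAD = 2.000000 mm
CU = (1 - 2.000000/19.000000)*100

89.4737 %


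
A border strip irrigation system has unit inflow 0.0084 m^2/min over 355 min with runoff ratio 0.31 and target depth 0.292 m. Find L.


L = q*t/((1+r)*Z)
L = 0.0084*355/((1+0.31)*0.292)
L = 2.982/0.38252

7.7957 m


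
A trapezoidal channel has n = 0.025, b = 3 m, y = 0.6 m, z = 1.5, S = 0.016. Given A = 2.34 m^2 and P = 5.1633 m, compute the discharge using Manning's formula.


R = A/P = 2.34/5.1633 = 0.453199
Q = (1/0.025) * 2.34 * 0.453199^(2/3) * 0.016^0.5

6.9855 m^3/s


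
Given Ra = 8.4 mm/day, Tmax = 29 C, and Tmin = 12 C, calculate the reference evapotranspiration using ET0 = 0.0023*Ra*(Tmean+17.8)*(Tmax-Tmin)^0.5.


Tmean = (Tmax + Tmin)/2 = (29 + 12)/2 = 20.5
ET0 = 0.0023 * 8.4 * (20.5 + 17.8) * sqrt(29 - 12)
ET0 = 0.0023 * 8.4 * 38.3 * 4.123106

3.0509 mm/day


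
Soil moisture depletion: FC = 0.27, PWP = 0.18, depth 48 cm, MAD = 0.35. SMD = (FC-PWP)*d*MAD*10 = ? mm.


SMD = (FC - PWP) * d * MAD * 10
SMD = (0.27 - 0.18) * 48 * 0.35 * 10
SMD = 0.0900 * 48 * 0.35 * 10

15.1200 mm


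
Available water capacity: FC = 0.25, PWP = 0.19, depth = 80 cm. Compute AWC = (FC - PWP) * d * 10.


AWC = (FC - PWP) * d * 10
AWC = (0.25 - 0.19) * 80 * 10
AWC = 0.0600 * 80 * 10

48.0000 mm


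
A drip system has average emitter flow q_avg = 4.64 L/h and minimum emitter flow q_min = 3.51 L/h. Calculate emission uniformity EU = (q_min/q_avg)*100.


EU = (q_min/q_avg)*100 = (3.51/4.64)*100 = 75.6466%

75.6466 %


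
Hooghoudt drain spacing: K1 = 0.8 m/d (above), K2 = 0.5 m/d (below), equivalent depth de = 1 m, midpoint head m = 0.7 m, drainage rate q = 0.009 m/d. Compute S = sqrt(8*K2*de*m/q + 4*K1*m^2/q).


S^2 = 8*K2*de*m/q + 4*K1*m^2/q
S^2 = 8*0.5*1*0.7/0.009 + 4*0.8*0.7^2/0.009
S = sqrt(485.3333)

22.0303 m


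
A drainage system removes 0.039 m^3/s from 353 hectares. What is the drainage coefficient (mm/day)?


DC = Q * 86400 / (A * 10000) * 1000
DC = 0.039 * 86400 / (353 * 10000) * 1000
DC = 3369600.0000 / 3530000

0.9546 mm/day


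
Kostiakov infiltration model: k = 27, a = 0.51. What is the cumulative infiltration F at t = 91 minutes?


F = k * t^a = 27 * 91^0.51
F = 27 * 9.979553

269.4479 mm


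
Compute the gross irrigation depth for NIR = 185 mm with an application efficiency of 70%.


Ea = 70% = 0.7
GID = NIR / Ea = 185 / 0.7 = 264.2857 mm

264.2857 mm


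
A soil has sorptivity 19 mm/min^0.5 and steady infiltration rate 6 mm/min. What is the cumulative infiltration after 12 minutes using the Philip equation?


F = S*sqrt(t) + A*t
F = 19*sqrt(12) + 6*12
F = 19*3.464102 + 72

137.8179 mm


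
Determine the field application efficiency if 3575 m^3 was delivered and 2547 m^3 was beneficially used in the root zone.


Ea = V_root / V_field * 100 = 2547 / 3575 * 100 = 71.2448%

71.2448 %


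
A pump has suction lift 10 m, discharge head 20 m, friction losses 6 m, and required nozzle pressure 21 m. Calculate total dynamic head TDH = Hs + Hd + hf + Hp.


TDH = Hs + Hd + hf + Hp = 10 + 20 + 6 + 21 = 57

57 m


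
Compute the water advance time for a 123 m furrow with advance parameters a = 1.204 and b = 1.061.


t = (L/a)^(1/b)
t = (123/1.204)^(1/1.061)
t = 102.159468^(1/1.061)

78.2996 min


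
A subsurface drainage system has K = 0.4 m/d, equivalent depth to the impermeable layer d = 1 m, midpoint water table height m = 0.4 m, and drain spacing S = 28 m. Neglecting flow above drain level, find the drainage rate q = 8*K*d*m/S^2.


q = 8*K*d*m/S^2
q = 8*0.4*1*0.4/28^2
q = 1.2800 / 784

0.0016 m/d


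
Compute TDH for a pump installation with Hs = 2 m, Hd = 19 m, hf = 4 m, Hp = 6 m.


TDH = Hs + Hd + hf + Hp = 2 + 19 + 4 + 6 = 31

31 m


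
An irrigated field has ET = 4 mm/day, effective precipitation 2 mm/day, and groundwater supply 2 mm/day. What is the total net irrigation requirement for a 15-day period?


Daily deficit = ET - Pe - GW = 4 - 2 - 2 = 0 mm/day
NIR = 0 * 15 = 0 mm

0 mm


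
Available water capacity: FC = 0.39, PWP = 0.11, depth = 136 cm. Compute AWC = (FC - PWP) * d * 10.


AWC = (FC - PWP) * d * 10
AWC = (0.39 - 0.11) * 136 * 10
AWC = 0.2800 * 136 * 10

380.8000 mm


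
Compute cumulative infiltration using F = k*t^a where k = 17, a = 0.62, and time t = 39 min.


F = k * t^a = 17 * 39^0.62
F = 17 * 9.693041

164.7817 mm


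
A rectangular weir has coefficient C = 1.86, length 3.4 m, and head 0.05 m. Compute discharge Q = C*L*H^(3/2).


Q = C * L * H^(3/2) = 1.86 * 3.4 * 0.05^1.5 = 1.86 * 3.4 * 0.011180

0.0707 m^3/s


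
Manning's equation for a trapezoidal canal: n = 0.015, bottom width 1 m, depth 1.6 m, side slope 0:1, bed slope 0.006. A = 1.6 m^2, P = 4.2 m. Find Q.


R = A/P = 1.6/4.2 = 0.380952
Q = (1/0.015) * 1.6 * 0.380952^(2/3) * 0.006^0.5

4.3419 m^3/s


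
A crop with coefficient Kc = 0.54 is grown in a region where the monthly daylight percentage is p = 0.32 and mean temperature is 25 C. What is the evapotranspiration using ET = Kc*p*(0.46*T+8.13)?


ET = Kc * p * (0.46*T + 8.13)
ET = 0.54 * 0.32 * (0.46*25 + 8.13)
ET = 0.54 * 0.32 * 19.6300

3.3921 mm/day


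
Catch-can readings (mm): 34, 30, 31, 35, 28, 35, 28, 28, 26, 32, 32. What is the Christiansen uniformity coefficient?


mean = 30.818182 mm
MAD = 2.561983 mm
CU = (1 - 2.561983/30.818182)*100

91.6868 %


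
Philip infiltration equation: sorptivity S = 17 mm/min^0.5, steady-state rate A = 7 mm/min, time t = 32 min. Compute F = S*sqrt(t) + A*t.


F = S*sqrt(t) + A*t
F = 17*sqrt(32) + 7*32
F = 17*5.656854 + 224

320.1665 mm


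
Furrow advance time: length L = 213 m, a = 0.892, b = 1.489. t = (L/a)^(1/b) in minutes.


t = (L/a)^(1/b)
t = (213/0.892)^(1/1.489)
t = 238.789238^(1/1.489)

39.5417 min


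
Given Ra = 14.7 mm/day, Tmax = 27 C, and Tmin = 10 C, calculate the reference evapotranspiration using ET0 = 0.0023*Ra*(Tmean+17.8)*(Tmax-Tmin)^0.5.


Tmean = (Tmax + Tmin)/2 = (27 + 10)/2 = 18.5
ET0 = 0.0023 * 14.7 * (18.5 + 17.8) * sqrt(27 - 10)
ET0 = 0.0023 * 14.7 * 36.3 * 4.123106

5.0603 mm/day


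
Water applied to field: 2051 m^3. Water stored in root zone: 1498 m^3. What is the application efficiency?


Ea = V_root / V_field * 100 = 1498 / 2051 * 100 = 73.0375%

73.0375 %


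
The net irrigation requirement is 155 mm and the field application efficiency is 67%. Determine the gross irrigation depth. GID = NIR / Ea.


Ea = 67% = 0.67
GID = NIR / Ea = 155 / 0.67 = 231.3433 mm

231.3433 mm


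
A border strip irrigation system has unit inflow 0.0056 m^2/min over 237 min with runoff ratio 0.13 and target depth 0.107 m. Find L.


L = q*t/((1+r)*Z)
L = 0.0056*237/((1+0.13)*0.107)
L = 1.3272/0.12091

10.9768 m


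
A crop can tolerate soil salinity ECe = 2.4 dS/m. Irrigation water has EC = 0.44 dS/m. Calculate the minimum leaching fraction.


LR = ECiw / (5*ECe - ECiw)
LR = 0.44 / (5*2.4 - 0.44)
LR = 0.44 / 11.5600

0.0381


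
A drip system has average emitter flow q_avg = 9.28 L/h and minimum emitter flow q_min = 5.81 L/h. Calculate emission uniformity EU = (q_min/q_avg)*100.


EU = (q_min/q_avg)*100 = (5.81/9.28)*100 = 62.6078%

62.6078 %


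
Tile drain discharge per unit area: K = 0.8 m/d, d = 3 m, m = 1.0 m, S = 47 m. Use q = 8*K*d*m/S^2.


q = 8*K*d*m/S^2
q = 8*0.8*3*1.0/47^2
q = 19.2000 / 2209

0.0087 m/d


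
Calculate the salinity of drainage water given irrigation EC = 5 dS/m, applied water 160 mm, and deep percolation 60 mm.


EC_dw = EC_iw * D_iw / D_dw
EC_dw = 5 * 160 / 60
EC_dw = 800 / 60

13.3333 dS/m


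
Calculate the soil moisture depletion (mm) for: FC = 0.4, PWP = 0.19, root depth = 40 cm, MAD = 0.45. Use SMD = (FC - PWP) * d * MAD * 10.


SMD = (FC - PWP) * d * MAD * 10
SMD = (0.4 - 0.19) * 40 * 0.45 * 10
SMD = 0.2100 * 40 * 0.45 * 10

37.8000 mm


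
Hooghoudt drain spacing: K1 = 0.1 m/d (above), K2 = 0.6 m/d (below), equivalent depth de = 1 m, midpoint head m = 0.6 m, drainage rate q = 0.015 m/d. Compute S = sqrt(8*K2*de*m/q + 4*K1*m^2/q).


S^2 = 8*K2*de*m/q + 4*K1*m^2/q
S^2 = 8*0.6*1*0.6/0.015 + 4*0.1*0.6^2/0.015
S = sqrt(201.6000)

14.1986 m


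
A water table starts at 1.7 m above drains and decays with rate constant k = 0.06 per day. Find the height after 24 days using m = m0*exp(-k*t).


m = m0 * exp(-k*t)
m = 1.7 * exp(-0.06 * 24)
m = 1.7 * exp(-1.4400)

0.4028 m


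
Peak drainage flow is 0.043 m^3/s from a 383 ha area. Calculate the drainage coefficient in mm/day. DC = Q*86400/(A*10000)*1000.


DC = Q * 86400 / (A * 10000) * 1000
DC = 0.043 * 86400 / (383 * 10000) * 1000
DC = 3715200.0000 / 3830000

0.9700 mm/day


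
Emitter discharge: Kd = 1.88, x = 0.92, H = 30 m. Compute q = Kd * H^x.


q = Kd * H^x = 1.88 * 30^0.92 = 1.88 * 22.853439

42.9645 L/h


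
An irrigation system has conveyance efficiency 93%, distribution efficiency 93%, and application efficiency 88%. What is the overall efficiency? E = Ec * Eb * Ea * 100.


Ec = 0.93, Eb = 0.93, Ea = 0.88
E = 0.93 * 0.93 * 0.88 * 100 = 76.1112%

76.1112 %


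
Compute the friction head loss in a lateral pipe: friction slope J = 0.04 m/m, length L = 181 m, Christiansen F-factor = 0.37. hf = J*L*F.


hf = J * L * F = 0.04 * 181 * 0.37 = 2.6788 m

2.6788 m


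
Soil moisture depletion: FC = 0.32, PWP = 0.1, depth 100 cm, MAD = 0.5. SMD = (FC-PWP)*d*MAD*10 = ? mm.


SMD = (FC - PWP) * d * MAD * 10
SMD = (0.32 - 0.1) * 100 * 0.5 * 10
SMD = 0.2200 * 100 * 0.5 * 10

110.0000 mm


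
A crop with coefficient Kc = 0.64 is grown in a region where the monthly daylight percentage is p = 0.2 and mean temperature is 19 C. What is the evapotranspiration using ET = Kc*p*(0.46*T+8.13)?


ET = Kc * p * (0.46*T + 8.13)
ET = 0.64 * 0.2 * (0.46*19 + 8.13)
ET = 0.64 * 0.2 * 16.8700

2.1594 mm/day


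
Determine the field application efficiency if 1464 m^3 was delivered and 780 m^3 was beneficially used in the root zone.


Ea = V_root / V_field * 100 = 780 / 1464 * 100 = 53.2787%

53.2787 %


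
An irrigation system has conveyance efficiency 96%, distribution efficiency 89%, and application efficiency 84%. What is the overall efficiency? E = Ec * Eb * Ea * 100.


Ec = 0.96, Eb = 0.89, Ea = 0.84
E = 0.96 * 0.89 * 0.84 * 100 = 71.7696%

71.7696 %


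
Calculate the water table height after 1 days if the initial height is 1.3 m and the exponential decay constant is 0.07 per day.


m = m0 * exp(-k*t)
m = 1.3 * exp(-0.07 * 1)
m = 1.3 * exp(-0.0700)

1.2121 m


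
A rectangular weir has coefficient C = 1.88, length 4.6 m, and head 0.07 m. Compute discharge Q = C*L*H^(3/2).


Q = C * L * H^(3/2) = 1.88 * 4.6 * 0.07^1.5 = 1.88 * 4.6 * 0.018520

0.1602 m^3/s


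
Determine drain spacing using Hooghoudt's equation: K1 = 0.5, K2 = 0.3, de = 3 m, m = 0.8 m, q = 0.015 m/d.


S^2 = 8*K2*de*m/q + 4*K1*m^2/q
S^2 = 8*0.3*3*0.8/0.015 + 4*0.5*0.8^2/0.015
S = sqrt(469.3333)

21.6641 m


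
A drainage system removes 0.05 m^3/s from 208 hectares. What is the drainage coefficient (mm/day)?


DC = Q * 86400 / (A * 10000) * 1000
DC = 0.05 * 86400 / (208 * 10000) * 1000
DC = 4320000.0000 / 2080000

2.0769 mm/day


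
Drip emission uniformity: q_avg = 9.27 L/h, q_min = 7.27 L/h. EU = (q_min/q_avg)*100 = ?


EU = (q_min/q_avg)*100 = (7.27/9.27)*100 = 78.4250%

78.4250 %


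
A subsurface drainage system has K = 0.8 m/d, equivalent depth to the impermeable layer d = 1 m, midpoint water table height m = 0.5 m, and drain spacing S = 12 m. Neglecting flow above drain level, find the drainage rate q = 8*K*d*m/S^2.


q = 8*K*d*m/S^2
q = 8*0.8*1*0.5/12^2
q = 3.2000 / 144

0.0222 m/d


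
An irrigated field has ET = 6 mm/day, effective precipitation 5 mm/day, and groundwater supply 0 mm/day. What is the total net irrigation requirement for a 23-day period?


Daily deficit = ET - Pe - GW = 6 - 5 - 0 = 1 mm/day
NIR = 1 * 23 = 23 mm

23.0000 mm


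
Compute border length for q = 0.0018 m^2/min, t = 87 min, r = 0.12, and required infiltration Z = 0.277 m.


L = q*t/((1+r)*Z)
L = 0.0018*87/((1+0.12)*0.277)
L = 0.1566/0.31024

0.5048 m


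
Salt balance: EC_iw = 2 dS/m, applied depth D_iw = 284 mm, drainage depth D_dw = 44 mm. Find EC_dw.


EC_dw = EC_iw * D_iw / D_dw
EC_dw = 2 * 284 / 44
EC_dw = 568 / 44

12.9091 dS/m


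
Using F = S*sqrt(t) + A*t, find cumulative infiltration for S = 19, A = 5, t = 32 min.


F = S*sqrt(t) + A*t
F = 19*sqrt(32) + 5*32
F = 19*5.656854 + 160

267.4802 mm


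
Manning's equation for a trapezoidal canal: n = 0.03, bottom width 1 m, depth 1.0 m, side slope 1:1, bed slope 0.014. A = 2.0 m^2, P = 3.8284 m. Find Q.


R = A/P = 2.0/3.8284 = 0.522411
Q = (1/0.03) * 2.0 * 0.522411^(2/3) * 0.014^0.5

5.1166 m^3/s


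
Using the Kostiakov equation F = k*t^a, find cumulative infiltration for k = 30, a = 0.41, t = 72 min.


F = k * t^a = 30 * 72^0.41
F = 30 * 5.774393

173.2318 mm


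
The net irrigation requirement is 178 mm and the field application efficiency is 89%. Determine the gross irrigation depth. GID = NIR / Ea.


Ea = 89% = 0.89
GID = NIR / Ea = 178 / 0.89 = 200.0000 mm

200.0000 mm


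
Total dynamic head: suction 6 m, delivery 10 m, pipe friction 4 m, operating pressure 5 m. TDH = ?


TDH = Hs + Hd + hf + Hp = 6 + 10 + 4 + 5 = 25

25 m


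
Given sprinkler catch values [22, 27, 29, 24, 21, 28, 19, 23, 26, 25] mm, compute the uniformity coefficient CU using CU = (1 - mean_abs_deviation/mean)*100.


mean = 24.400000 mm
MAD = 2.600000 mm
CU = (1 - 2.600000/24.400000)*100

89.3443 %


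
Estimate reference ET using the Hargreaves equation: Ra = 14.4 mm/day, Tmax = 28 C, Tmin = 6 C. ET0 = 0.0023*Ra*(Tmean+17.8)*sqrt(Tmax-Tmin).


Tmean = (Tmax + Tmin)/2 = (28 + 6)/2 = 17.0
ET0 = 0.0023 * 14.4 * (17.0 + 17.8) * sqrt(28 - 6)
ET0 = 0.0023 * 14.4 * 34.8 * 4.690416

5.4061 mm/day


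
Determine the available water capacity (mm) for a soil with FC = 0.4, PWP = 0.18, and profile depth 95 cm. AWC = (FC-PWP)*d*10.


AWC = (FC - PWP) * d * 10
AWC = (0.4 - 0.18) * 95 * 10
AWC = 0.2200 * 95 * 10

209.0000 mm


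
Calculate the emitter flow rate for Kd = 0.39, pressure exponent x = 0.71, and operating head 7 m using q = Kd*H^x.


q = Kd * H^x = 0.39 * 7^0.71 = 0.39 * 3.981251

1.5527 L/h


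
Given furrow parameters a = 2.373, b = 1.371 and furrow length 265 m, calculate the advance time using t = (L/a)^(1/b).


t = (L/a)^(1/b)
t = (265/2.373)^(1/1.371)
t = 111.672988^(1/1.371)

31.1718 min


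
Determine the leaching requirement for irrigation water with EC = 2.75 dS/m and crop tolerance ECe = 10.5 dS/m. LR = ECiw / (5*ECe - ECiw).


LR = ECiw / (5*ECe - ECiw)
LR = 2.75 / (5*10.5 - 2.75)
LR = 2.75 / 49.7500

0.0553


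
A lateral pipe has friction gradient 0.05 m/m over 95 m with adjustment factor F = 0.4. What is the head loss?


hf = J * L * F = 0.05 * 95 * 0.4 = 1.9000 m

1.9000 m


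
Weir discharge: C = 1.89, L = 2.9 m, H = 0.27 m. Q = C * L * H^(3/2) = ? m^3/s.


Q = C * L * H^(3/2) = 1.89 * 2.9 * 0.27^1.5 = 1.89 * 2.9 * 0.140296

0.7690 m^3/s


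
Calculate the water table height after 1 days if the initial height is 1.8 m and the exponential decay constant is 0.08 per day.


m = m0 * exp(-k*t)
m = 1.8 * exp(-0.08 * 1)
m = 1.8 * exp(-0.0800)

1.6616 m


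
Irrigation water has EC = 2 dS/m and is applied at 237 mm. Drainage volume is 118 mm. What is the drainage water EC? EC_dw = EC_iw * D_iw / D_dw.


EC_dw = EC_iw * D_iw / D_dw
EC_dw = 2 * 237 / 118
EC_dw = 474 / 118

4.0169 dS/m


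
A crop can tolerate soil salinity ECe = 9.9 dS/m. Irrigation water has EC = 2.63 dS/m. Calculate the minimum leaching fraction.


LR = ECiw / (5*ECe - ECiw)
LR = 2.63 / (5*9.9 - 2.63)
LR = 2.63 / 46.8700

0.0561


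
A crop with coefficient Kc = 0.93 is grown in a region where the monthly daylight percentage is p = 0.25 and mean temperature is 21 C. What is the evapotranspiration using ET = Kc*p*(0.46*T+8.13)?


ET = Kc * p * (0.46*T + 8.13)
ET = 0.93 * 0.25 * (0.46*21 + 8.13)
ET = 0.93 * 0.25 * 17.7900

4.1362 mm/day


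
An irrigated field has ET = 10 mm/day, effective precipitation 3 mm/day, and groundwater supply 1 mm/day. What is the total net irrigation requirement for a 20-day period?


Daily deficit = ET - Pe - GW = 10 - 3 - 1 = 6 mm/day
NIR = 6 * 20 = 120 mm

120.0000 mm


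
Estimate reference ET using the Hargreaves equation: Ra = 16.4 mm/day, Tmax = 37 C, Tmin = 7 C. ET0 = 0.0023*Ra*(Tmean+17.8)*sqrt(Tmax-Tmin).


Tmean = (Tmax + Tmin)/2 = (37 + 7)/2 = 22.0
ET0 = 0.0023 * 16.4 * (22.0 + 17.8) * sqrt(37 - 7)
ET0 = 0.0023 * 16.4 * 39.8 * 5.477226

8.2227 mm/day


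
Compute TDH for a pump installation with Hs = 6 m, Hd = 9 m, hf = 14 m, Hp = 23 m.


TDH = Hs + Hd + hf + Hp = 6 + 9 + 14 + 23 = 52

52 m


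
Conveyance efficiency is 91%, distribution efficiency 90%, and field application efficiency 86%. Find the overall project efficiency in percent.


Ec = 0.91, Eb = 0.9, Ea = 0.86
E = 0.91 * 0.9 * 0.86 * 100 = 70.4340%

70.4340 %


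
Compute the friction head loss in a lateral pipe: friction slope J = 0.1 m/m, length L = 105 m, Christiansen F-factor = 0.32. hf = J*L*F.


hf = J * L * F = 0.1 * 105 * 0.32 = 3.3600 m

3.3600 m


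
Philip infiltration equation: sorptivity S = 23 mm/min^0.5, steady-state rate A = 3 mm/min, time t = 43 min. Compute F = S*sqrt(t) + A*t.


F = S*sqrt(t) + A*t
F = 23*sqrt(43) + 3*43
F = 23*6.557439 + 129

279.8211 mm


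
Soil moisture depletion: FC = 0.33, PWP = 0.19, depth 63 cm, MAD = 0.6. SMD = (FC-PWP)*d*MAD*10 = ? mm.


SMD = (FC - PWP) * d * MAD * 10
SMD = (0.33 - 0.19) * 63 * 0.6 * 10
SMD = 0.1400 * 63 * 0.6 * 10

52.9200 mm


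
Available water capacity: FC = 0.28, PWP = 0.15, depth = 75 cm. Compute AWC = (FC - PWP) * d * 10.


AWC = (FC - PWP) * d * 10
AWC = (0.28 - 0.15) * 75 * 10
AWC = 0.1300 * 75 * 10

97.5000 mm


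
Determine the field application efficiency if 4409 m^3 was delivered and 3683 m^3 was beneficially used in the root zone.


Ea = V_root / V_field * 100 = 3683 / 4409 * 100 = 83.5337%

83.5337 %


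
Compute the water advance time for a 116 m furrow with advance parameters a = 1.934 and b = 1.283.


t = (L/a)^(1/b)
t = (116/1.934)^(1/1.283)
t = 59.979317^(1/1.283)

24.3117 min


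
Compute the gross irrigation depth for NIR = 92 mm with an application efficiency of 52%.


Ea = 52% = 0.52
GID = NIR / Ea = 92 / 0.52 = 176.9231 mm

176.9231 mm


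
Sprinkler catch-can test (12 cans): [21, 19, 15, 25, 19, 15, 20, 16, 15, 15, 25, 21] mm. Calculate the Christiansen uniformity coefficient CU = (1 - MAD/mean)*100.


mean = 18.833333 mm
MAD = 3.027778 mm
CU = (1 - 3.027778/18.833333)*100

83.9233 %


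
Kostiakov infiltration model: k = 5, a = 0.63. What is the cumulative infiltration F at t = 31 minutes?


F = k * t^a = 5 * 31^0.63
F = 5 * 8.700774

43.5039 mm


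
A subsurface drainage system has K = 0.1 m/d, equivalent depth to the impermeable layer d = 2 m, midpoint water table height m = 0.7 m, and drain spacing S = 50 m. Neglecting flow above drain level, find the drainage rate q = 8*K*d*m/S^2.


q = 8*K*d*m/S^2
q = 8*0.1*2*0.7/50^2
q = 1.1200 / 2500

4.4800e-04 m/d


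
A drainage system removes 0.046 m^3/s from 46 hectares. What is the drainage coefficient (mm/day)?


DC = Q * 86400 / (A * 10000) * 1000
DC = 0.046 * 86400 / (46 * 10000) * 1000
DC = 3974400.0000 / 460000

8.6400 mm/day


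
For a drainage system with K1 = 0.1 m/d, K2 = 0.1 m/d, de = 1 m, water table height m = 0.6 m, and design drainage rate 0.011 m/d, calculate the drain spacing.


S^2 = 8*K2*de*m/q + 4*K1*m^2/q
S^2 = 8*0.1*1*0.6/0.011 + 4*0.1*0.6^2/0.011
S = sqrt(56.7273)

7.5318 m


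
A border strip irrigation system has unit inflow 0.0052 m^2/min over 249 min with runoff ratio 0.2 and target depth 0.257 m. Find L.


L = q*t/((1+r)*Z)
L = 0.0052*249/((1+0.2)*0.257)
L = 1.2948/0.3084

4.1984 m


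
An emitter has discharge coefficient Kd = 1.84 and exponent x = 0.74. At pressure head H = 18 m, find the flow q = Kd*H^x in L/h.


q = Kd * H^x = 1.84 * 18^0.74 = 1.84 * 8.489882

15.6214 L/h


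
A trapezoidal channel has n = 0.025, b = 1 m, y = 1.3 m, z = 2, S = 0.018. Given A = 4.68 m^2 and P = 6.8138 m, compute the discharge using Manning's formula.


R = A/P = 4.68/6.8138 = 0.686841
Q = (1/0.025) * 4.68 * 0.686841^(2/3) * 0.018^0.5

19.5515 m^3/s


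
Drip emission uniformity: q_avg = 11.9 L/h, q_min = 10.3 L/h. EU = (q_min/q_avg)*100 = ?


EU = (q_min/q_avg)*100 = (10.3/11.9)*100 = 86.5546%

86.5546 %


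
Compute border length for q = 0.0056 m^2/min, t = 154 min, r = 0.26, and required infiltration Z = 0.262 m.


L = q*t/((1+r)*Z)
L = 0.0056*154/((1+0.26)*0.262)
L = 0.8624/0.33012

2.6124 m


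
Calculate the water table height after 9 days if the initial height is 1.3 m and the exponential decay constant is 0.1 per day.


m = m0 * exp(-k*t)
m = 1.3 * exp(-0.1 * 9)
m = 1.3 * exp(-0.9000)

0.5285 m


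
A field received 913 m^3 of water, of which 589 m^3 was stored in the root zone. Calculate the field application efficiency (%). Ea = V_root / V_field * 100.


Ea = V_root / V_field * 100 = 589 / 913 * 100 = 64.5126%

64.5126 %


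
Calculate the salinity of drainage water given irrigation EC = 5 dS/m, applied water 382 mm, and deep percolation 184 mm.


EC_dw = EC_iw * D_iw / D_dw
EC_dw = 5 * 382 / 184
EC_dw = 1910 / 184

10.3804 dS/m


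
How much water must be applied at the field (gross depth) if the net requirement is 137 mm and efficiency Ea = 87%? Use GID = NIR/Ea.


Ea = 87% = 0.87
GID = NIR / Ea = 137 / 0.87 = 157.4713 mm

157.4713 mm


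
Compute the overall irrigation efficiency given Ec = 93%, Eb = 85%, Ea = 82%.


Ec = 0.93, Eb = 0.85, Ea = 0.82
E = 0.93 * 0.85 * 0.82 * 100 = 64.8210%

64.8210 %


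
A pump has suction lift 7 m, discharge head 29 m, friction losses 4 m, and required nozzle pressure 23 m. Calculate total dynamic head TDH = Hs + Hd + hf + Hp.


TDH = Hs + Hd + hf + Hp = 7 + 29 + 4 + 23 = 63

63 m


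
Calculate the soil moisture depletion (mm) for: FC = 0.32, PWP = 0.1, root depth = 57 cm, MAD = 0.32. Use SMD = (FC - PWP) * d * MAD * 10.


SMD = (FC - PWP) * d * MAD * 10
SMD = (0.32 - 0.1) * 57 * 0.32 * 10
SMD = 0.2200 * 57 * 0.32 * 10

40.1280 mm


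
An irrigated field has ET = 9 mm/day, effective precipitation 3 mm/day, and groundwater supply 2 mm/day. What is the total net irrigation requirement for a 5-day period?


Daily deficit = ET - Pe - GW = 9 - 3 - 2 = 4 mm/day
NIR = 4 * 5 = 20 mm

20.0000 mm


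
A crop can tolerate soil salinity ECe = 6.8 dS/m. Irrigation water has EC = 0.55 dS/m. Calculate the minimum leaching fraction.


LR = ECiw / (5*ECe - ECiw)
LR = 0.55 / (5*6.8 - 0.55)
LR = 0.55 / 33.4500

0.0164


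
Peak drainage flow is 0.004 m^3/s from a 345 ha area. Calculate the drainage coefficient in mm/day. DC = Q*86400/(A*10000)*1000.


DC = Q * 86400 / (A * 10000) * 1000
DC = 0.004 * 86400 / (345 * 10000) * 1000
DC = 345600.0000 / 3450000

0.1002 mm/day


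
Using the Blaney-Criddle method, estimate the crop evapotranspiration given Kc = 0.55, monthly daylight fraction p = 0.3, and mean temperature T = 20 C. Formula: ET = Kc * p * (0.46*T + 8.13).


ET = Kc * p * (0.46*T + 8.13)
ET = 0.55 * 0.3 * (0.46*20 + 8.13)
ET = 0.55 * 0.3 * 17.3300

2.8595 mm/day


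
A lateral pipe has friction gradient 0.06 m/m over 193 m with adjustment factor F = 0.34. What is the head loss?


hf = J * L * F = 0.06 * 193 * 0.34 = 3.9372 m

3.9372 m


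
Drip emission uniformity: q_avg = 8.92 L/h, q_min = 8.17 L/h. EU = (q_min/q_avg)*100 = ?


EU = (q_min/q_avg)*100 = (8.17/8.92)*100 = 91.5919%

91.5919 %


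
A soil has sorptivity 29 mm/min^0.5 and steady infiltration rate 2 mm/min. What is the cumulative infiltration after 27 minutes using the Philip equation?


F = S*sqrt(t) + A*t
F = 29*sqrt(27) + 2*27
F = 29*5.196152 + 54

204.6884 mm


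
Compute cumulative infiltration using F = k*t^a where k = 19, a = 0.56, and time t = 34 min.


F = k * t^a = 19 * 34^0.56
F = 19 * 7.204904

136.8932 mm


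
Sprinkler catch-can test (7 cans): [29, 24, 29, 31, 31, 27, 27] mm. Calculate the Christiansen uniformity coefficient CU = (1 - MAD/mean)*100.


mean = 28.285714 mm
MAD = 1.959184 mm
CU = (1 - 1.959184/28.285714)*100

93.0736 %


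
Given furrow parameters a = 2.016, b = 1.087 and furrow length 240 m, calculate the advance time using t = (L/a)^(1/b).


t = (L/a)^(1/b)
t = (240/2.016)^(1/1.087)
t = 119.047619^(1/1.087)

81.2057 min


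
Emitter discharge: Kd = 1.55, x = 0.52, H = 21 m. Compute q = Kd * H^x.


q = Kd * H^x = 1.55 * 21^0.52 = 1.55 * 4.870281

7.5489 L/h


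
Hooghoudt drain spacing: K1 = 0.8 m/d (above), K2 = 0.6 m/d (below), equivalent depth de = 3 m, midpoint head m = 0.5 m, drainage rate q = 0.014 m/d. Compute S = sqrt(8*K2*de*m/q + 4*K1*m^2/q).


S^2 = 8*K2*de*m/q + 4*K1*m^2/q
S^2 = 8*0.6*3*0.5/0.014 + 4*0.8*0.5^2/0.014
S = sqrt(571.4286)

23.9046 m


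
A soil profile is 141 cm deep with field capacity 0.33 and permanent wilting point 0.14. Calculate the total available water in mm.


AWC = (FC - PWP) * d * 10
AWC = (0.33 - 0.14) * 141 * 10
AWC = 0.1900 * 141 * 10

267.9000 mm


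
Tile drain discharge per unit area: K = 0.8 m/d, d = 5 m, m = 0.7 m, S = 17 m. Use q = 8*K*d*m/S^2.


q = 8*K*d*m/S^2
q = 8*0.8*5*0.7/17^2
q = 22.4000 / 289

0.0775 m/d


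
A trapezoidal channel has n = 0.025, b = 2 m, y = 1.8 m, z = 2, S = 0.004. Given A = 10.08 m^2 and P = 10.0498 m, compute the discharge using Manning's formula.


R = A/P = 10.08/10.0498 = 1.003005
Q = (1/0.025) * 10.08 * 1.003005^(2/3) * 0.004^0.5

25.5517 m^3/s


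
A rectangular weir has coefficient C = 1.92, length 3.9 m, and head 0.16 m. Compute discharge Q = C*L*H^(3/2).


Q = C * L * H^(3/2) = 1.92 * 3.9 * 0.16^1.5 = 1.92 * 3.9 * 0.064000

0.4792 m^3/s


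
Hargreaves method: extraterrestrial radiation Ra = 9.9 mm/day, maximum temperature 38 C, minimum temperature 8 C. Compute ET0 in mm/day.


Tmean = (Tmax + Tmin)/2 = (38 + 8)/2 = 23.0
ET0 = 0.0023 * 9.9 * (23.0 + 17.8) * sqrt(38 - 8)
ET0 = 0.0023 * 9.9 * 40.8 * 5.477226

5.0884 mm/day


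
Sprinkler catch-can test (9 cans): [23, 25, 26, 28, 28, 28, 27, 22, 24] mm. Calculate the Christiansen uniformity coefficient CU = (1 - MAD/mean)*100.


mean = 25.666667 mm
MAD = 1.925926 mm
CU = (1 - 1.925926/25.666667)*100

92.4964 %


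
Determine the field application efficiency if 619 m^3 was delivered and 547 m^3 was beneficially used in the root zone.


Ea = V_root / V_field * 100 = 547 / 619 * 100 = 88.3683%

88.3683 %


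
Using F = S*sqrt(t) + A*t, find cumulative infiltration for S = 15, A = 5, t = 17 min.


F = S*sqrt(t) + A*t
F = 15*sqrt(17) + 5*17
F = 15*4.123106 + 85

146.8466 mm


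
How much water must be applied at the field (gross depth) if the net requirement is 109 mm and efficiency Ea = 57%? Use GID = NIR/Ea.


Ea = 57% = 0.57
GID = NIR / Ea = 109 / 0.57 = 191.2281 mm

191.2281 mm


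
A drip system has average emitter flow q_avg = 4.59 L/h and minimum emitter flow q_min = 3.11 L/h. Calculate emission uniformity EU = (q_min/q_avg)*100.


EU = (q_min/q_avg)*100 = (3.11/4.59)*100 = 67.7560%

67.7560 %


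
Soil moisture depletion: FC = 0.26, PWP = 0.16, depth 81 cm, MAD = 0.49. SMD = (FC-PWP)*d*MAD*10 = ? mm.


SMD = (FC - PWP) * d * MAD * 10
SMD = (0.26 - 0.16) * 81 * 0.49 * 10
SMD = 0.1000 * 81 * 0.49 * 10

39.6900 mm


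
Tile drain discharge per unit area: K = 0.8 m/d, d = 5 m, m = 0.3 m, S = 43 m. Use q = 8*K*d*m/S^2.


q = 8*K*d*m/S^2
q = 8*0.8*5*0.3/43^2
q = 9.6000 / 1849

0.0052 m/d


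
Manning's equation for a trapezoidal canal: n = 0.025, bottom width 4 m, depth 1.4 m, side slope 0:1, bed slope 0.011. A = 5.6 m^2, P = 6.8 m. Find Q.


R = A/P = 5.6/6.8 = 0.823529
Q = (1/0.025) * 5.6 * 0.823529^(2/3) * 0.011^0.5

20.6410 m^3/s


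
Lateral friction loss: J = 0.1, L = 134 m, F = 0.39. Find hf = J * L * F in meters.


hf = J * L * F = 0.1 * 134 * 0.39 = 5.2260 m

5.2260 m


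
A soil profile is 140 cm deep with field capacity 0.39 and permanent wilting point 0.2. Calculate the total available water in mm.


AWC = (FC - PWP) * d * 10
AWC = (0.39 - 0.2) * 140 * 10
AWC = 0.1900 * 140 * 10

266.0000 mm


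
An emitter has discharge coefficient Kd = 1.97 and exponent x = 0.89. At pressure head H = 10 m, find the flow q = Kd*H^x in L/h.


q = Kd * H^x = 1.97 * 10^0.89 = 1.97 * 7.762471

15.2921 L/h


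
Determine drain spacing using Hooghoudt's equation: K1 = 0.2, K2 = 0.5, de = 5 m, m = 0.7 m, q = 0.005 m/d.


S^2 = 8*K2*de*m/q + 4*K1*m^2/q
S^2 = 8*0.5*5*0.7/0.005 + 4*0.2*0.7^2/0.005
S = sqrt(2878.4000)

53.6507 m


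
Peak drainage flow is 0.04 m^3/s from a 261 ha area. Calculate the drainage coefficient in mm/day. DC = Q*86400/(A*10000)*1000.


DC = Q * 86400 / (A * 10000) * 1000
DC = 0.04 * 86400 / (261 * 10000) * 1000
DC = 3456000.0000 / 2610000

1.3241 mm/day


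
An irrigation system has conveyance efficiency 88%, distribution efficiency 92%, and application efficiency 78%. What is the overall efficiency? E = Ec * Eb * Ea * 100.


Ec = 0.88, Eb = 0.92, Ea = 0.78
E = 0.88 * 0.92 * 0.78 * 100 = 63.1488%

63.1488 %


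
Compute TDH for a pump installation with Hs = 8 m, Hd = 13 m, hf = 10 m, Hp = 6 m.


TDH = Hs + Hd + hf + Hp = 8 + 13 + 10 + 6 = 37

37 m


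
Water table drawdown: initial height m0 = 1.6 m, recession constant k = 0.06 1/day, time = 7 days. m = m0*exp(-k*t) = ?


m = m0 * exp(-k*t)
m = 1.6 * exp(-0.06 * 7)
m = 1.6 * exp(-0.4200)

1.0513 m


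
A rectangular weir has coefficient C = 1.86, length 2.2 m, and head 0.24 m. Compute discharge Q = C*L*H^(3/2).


Q = C * L * H^(3/2) = 1.86 * 2.2 * 0.24^1.5 = 1.86 * 2.2 * 0.117576

0.4811 m^3/s


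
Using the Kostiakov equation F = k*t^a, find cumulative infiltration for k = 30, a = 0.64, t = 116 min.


F = k * t^a = 30 * 116^0.64
F = 30 * 20.953333

628.6000 mm


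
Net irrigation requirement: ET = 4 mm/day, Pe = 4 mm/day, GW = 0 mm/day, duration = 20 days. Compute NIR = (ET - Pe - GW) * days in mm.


Daily deficit = ET - Pe - GW = 4 - 4 - 0 = 0 mm/day
NIR = 0 * 20 = 0 mm

0 mm


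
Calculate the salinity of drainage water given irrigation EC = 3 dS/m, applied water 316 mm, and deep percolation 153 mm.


EC_dw = EC_iw * D_iw / D_dw
EC_dw = 3 * 316 / 153
EC_dw = 948 / 153

6.1961 dS/m


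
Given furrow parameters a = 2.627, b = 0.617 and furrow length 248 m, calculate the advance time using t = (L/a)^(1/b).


t = (L/a)^(1/b)
t = (248/2.627)^(1/0.617)
t = 94.404263^(1/0.617)

1588.3962 min


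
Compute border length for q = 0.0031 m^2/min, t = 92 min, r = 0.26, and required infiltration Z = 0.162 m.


L = q*t/((1+r)*Z)
L = 0.0031*92/((1+0.26)*0.162)
L = 0.2852/0.20412

1.3972 m


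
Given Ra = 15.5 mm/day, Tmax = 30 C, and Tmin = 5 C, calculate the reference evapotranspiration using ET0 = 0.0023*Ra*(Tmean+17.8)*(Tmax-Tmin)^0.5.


Tmean = (Tmax + Tmin)/2 = (30 + 5)/2 = 17.5
ET0 = 0.0023 * 15.5 * (17.5 + 17.8) * sqrt(30 - 5)
ET0 = 0.0023 * 15.5 * 35.3 * 5.000000

6.2922 mm/day


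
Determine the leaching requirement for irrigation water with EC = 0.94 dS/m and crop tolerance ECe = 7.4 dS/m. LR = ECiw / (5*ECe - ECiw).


LR = ECiw / (5*ECe - ECiw)
LR = 0.94 / (5*7.4 - 0.94)
LR = 0.94 / 36.0600

0.0261


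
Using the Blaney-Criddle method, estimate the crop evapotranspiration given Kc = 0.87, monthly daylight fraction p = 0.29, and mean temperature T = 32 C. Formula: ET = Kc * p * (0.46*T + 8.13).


ET = Kc * p * (0.46*T + 8.13)
ET = 0.87 * 0.29 * (0.46*32 + 8.13)
ET = 0.87 * 0.29 * 22.8500

5.7651 mm/day


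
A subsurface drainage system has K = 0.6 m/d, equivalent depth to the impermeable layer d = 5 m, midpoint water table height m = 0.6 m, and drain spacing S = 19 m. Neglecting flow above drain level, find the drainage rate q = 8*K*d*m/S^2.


q = 8*K*d*m/S^2
q = 8*0.6*5*0.6/19^2
q = 14.4000 / 361

0.0399 m/d


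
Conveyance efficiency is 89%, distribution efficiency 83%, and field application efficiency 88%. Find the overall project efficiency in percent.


Ec = 0.89, Eb = 0.83, Ea = 0.88
E = 0.89 * 0.83 * 0.88 * 100 = 65.0056%

65.0056 %


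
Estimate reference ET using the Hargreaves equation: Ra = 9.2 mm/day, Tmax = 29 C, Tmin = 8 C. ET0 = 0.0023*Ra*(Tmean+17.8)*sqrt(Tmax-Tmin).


Tmean = (Tmax + Tmin)/2 = (29 + 8)/2 = 18.5
ET0 = 0.0023 * 9.2 * (18.5 + 17.8) * sqrt(29 - 8)
ET0 = 0.0023 * 9.2 * 36.3 * 4.582576

3.5199 mm/day


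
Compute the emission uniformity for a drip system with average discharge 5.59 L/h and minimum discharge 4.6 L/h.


EU = (q_min/q_avg)*100 = (4.6/5.59)*100 = 82.2898%

82.2898 %


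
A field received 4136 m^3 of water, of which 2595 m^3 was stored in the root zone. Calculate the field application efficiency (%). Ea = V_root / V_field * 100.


Ea = V_root / V_field * 100 = 2595 / 4136 * 100 = 62.7418%

62.7418 %


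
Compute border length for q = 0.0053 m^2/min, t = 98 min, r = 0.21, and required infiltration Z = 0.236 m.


L = q*t/((1+r)*Z)
L = 0.0053*98/((1+0.21)*0.236)
L = 0.5194/0.28556

1.8189 m


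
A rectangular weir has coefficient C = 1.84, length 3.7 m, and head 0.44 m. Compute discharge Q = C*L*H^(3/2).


Q = C * L * H^(3/2) = 1.84 * 3.7 * 0.44^1.5 = 1.84 * 3.7 * 0.291863

1.9870 m^3/s


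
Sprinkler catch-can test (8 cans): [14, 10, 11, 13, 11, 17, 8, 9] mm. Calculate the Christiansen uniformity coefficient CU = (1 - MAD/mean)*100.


mean = 11.625000 mm
MAD = 2.281250 mm
CU = (1 - 2.281250/11.625000)*100

80.3763 %


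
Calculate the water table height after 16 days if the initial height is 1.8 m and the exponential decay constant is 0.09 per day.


m = m0 * exp(-k*t)
m = 1.8 * exp(-0.09 * 16)
m = 1.8 * exp(-1.4400)

0.4265 m


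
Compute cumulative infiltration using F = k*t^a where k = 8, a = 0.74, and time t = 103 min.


F = k * t^a = 8 * 103^0.74
F = 8 * 30.867364

246.9389 mm


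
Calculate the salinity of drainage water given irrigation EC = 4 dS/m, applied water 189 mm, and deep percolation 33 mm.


EC_dw = EC_iw * D_iw / D_dw
EC_dw = 4 * 189 / 33
EC_dw = 756 / 33

22.9091 dS/m


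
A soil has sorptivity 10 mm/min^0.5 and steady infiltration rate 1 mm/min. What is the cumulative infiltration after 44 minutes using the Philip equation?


F = S*sqrt(t) + A*t
F = 10*sqrt(44) + 1*44
F = 10*6.633250 + 44

110.3325 mm


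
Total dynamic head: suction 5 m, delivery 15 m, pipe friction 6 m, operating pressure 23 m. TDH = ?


TDH = Hs + Hd + hf + Hp = 5 + 15 + 6 + 23 = 49

49 m


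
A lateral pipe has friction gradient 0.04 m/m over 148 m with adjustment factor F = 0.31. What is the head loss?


hf = J * L * F = 0.04 * 148 * 0.31 = 1.8352 m

1.8352 m


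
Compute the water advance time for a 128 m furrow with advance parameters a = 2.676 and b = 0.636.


t = (L/a)^(1/b)
t = (128/2.676)^(1/0.636)
t = 47.832586^(1/0.636)

437.5979 min


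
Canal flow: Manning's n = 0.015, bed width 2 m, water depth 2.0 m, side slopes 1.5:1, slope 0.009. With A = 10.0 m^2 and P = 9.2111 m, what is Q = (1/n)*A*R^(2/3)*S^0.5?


R = A/P = 10.0/9.2111 = 1.085647
Q = (1/0.015) * 10.0 * 1.085647^(2/3) * 0.009^0.5

66.8071 m^3/s


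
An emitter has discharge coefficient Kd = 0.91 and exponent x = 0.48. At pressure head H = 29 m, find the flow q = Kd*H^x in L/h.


q = Kd * H^x = 0.91 * 29^0.48 = 0.91 * 5.034438

4.5813 L/h


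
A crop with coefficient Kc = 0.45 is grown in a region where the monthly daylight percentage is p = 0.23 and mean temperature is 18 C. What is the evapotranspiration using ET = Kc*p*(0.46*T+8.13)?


ET = Kc * p * (0.46*T + 8.13)
ET = 0.45 * 0.23 * (0.46*18 + 8.13)
ET = 0.45 * 0.23 * 16.4100

1.6984 mm/day


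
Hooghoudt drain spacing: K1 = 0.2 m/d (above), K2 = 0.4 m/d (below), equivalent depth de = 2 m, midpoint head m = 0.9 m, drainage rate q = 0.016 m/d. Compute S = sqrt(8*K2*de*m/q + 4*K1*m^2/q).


S^2 = 8*K2*de*m/q + 4*K1*m^2/q
S^2 = 8*0.4*2*0.9/0.016 + 4*0.2*0.9^2/0.016
S = sqrt(400.5000)

20.0125 m


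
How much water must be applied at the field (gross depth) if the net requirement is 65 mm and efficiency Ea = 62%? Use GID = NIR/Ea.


Ea = 62% = 0.62
GID = NIR / Ea = 65 / 0.62 = 104.8387 mm

104.8387 mm


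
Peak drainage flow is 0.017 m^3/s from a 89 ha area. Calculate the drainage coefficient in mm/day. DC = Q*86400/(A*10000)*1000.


DC = Q * 86400 / (A * 10000) * 1000
DC = 0.017 * 86400 / (89 * 10000) * 1000
DC = 1468800.0000 / 890000

1.6503 mm/day


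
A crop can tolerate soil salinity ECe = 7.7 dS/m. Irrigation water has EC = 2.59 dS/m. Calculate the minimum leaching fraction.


LR = ECiw / (5*ECe - ECiw)
LR = 2.59 / (5*7.7 - 2.59)
LR = 2.59 / 35.9100

0.0721


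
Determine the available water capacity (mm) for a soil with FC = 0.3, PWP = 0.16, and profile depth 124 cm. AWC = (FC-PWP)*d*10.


AWC = (FC - PWP) * d * 10
AWC = (0.3 - 0.16) * 124 * 10
AWC = 0.1400 * 124 * 10

173.6000 mm


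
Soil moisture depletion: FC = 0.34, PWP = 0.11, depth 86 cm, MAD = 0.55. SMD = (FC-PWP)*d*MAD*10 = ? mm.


SMD = (FC - PWP) * d * MAD * 10
SMD = (0.34 - 0.11) * 86 * 0.55 * 10
SMD = 0.2300 * 86 * 0.55 * 10

108.7900 mm


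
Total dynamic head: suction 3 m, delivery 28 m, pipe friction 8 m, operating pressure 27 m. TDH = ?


TDH = Hs + Hd + hf + Hp = 3 + 28 + 8 + 27 = 66

66 m
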